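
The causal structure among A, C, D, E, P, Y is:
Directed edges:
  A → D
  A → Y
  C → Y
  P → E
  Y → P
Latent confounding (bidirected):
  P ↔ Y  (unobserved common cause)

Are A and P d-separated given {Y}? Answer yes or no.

No — A and P are d-connected given {Y}.

Bayes-Ball from A | {Y} reaches {C,D,E,P}.
P ∈ reach(A|{Y}) ⇒ A ⊥̸ P | {Y}.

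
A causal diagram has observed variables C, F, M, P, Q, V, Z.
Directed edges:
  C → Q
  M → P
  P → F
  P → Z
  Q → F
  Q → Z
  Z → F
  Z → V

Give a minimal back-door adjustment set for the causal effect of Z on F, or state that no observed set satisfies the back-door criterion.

Z→F: minimal back-door set {P, Q}.

desc(Z)\{Z}={F,V}; candidates ⊆ {C,M,P,Q}.
size 0: {}; under {} Z still reaches {C,F,M,P,Q} ∋ F.
size 1: {C}, {M}, {P} …(+1); under {C} Z still reaches {F,M,P,Q} ∋ F.
{P,Q}: Z⊥F given {P,Q} in G with Z→· removed — back-door holds.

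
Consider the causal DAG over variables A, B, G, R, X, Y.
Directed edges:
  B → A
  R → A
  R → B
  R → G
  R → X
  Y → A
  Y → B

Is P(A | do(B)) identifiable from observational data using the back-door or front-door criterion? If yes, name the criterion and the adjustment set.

P(A|do(B)): backdoor, adjust for {R, Y}.

desc(B)\{B}={A}; candidates ⊆ {G,R,X,Y}.
size 0: {}; under {} B still reaches {A,G,R,X,Y} ∋ A.
size 1: {G}, {R}, {X} …(+1); under {G} B still reaches {A,R,X,Y} ∋ A.
{R,Y}: B⊥A given {R,Y} in G with B→· removed — back-door holds.
P(A|do(B)) = Σ_{R,Y} P(A|B,R,Y)·P(R,Y).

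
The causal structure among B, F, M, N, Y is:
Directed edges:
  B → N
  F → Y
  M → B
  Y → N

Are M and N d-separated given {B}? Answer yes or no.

Bayes-Ball from M | {B} reaches ∅.
N ∉ reach(M|{B}) ⇒ M ⊥ N | {B}.

Yes — M ⊥ N | {B}.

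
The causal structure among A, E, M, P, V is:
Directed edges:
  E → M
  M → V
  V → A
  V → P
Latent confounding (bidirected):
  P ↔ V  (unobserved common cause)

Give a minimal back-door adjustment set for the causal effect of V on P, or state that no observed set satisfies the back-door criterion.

desc(V)\{V}={A,P}; candidates ⊆ {E,M}.
V↔P: latent back-door arc(s) into V.
size 0: {}; under {} V still reaches {E,M,P} ∋ P.
size 1: {E}, {M}; under {E} V still reaches {M,P} ∋ P.
size 2: {E,M}; under {E,M} V still reaches {P} ∋ P.
V↔P cannot be blocked by any observed set — no back-door set.

V→P: no observed back-door set.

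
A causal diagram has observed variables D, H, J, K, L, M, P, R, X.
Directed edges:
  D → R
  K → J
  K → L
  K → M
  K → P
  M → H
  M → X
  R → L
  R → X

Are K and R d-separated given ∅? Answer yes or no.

Bayes-Ball from K | ∅ reaches {H,J,L,M,P,X}.
R ∉ reach(K|∅) ⇒ K ⊥ R | ∅.

Yes — K ⊥ R | ∅.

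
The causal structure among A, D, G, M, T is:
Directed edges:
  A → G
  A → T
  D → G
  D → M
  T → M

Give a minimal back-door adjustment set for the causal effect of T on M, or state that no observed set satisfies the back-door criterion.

desc(T)\{T}={M}; candidates ⊆ {A,D,G}.
∅: T⊥M given ∅ in G with T→· removed — back-door holds.

T→M: minimal back-door set ∅.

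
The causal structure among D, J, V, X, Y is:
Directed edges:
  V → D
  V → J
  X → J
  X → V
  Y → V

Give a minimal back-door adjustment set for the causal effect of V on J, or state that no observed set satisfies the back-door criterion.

desc(V)\{V}={D,J}; candidates ⊆ {X,Y}.
size 0: {}; under {} V still reaches {J,X,Y} ∋ J.
{X}: V⊥J given {X} in G with V→· removed — back-door holds.

V→J: minimal back-door set {X}.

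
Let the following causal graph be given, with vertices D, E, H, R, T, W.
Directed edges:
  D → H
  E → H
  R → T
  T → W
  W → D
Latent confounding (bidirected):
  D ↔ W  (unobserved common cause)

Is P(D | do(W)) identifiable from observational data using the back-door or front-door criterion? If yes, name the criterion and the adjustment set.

desc(W)\{W}={D,H}; candidates ⊆ {E,R,T}.
W↔D: latent back-door arc(s) into W.
size 0: {}; under {} W still reaches {D,H,R,T} ∋ D.
size 1: {E}, {R}, {T}; under {E} W still reaches {D,H,R,T} ∋ D.
size 2: {E,R}, {E,T}, {R,T}; under {E,R} W still reaches {D,H,T} ∋ D.
W↔D cannot be blocked by any observed set — no back-door set.
No mediator lies on a directed W→…→D path.
Neither criterion identifies P(D|do(W)) in this graph.

P(D|do(W)): not identifiable (no BD/FD set).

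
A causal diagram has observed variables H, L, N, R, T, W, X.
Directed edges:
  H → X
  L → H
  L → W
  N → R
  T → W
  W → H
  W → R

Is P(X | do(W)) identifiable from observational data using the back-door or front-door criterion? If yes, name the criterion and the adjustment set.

desc(W)\{W}={H,R,X}; candidates ⊆ {L,N,T}.
size 0: {}; under {} W still reaches {H,L,T,X} ∋ X.
{L}: W⊥X given {L} in G with W→· removed — back-door holds.
P(X|do(W)) = Σ_{L} P(X|W,L)·P(L).

P(X|do(W)): backdoor, adjust for {L}.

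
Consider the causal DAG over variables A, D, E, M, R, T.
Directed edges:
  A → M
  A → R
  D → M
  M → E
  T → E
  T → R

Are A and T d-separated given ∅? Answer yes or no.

Yes — A ⊥ T | ∅.

Bayes-Ball from A | ∅ reaches {E,M,R}.
T ∉ reach(A|∅) ⇒ A ⊥ T | ∅.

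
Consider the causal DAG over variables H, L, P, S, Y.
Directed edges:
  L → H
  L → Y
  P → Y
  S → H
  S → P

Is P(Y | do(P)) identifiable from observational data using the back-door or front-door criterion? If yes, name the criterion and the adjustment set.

P(Y|do(P)): backdoor, adjust for ∅.

desc(P)\{P}={Y}; candidates ⊆ {H,L,S}.
∅: P⊥Y given ∅ in G with P→· removed — back-door holds.
P(Y|do(P)) = P(Y|P) — no adjustment needed.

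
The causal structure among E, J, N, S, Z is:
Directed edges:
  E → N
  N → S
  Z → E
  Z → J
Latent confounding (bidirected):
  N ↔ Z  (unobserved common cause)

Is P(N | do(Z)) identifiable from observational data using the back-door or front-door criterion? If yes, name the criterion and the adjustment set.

desc(Z)\{Z}={E,J,N,S}; candidates ⊆ {—}.
Z↔N: latent back-door arc(s) into Z.
size 0: {}; under {} Z still reaches {N,S} ∋ N.
Z↔N cannot be blocked by any observed set — no back-door set.
{E}: (i) intercepts every directed Z→N path; (ii) no back-door Z→{E}; (iii) {Z} blocks every back-door {E}→N. Front-door holds.
P(N|do(Z)) = Σ_{E} P(E|Z) Σ_{Z'} P(N|E,Z')P(Z').

P(N|do(Z)): frontdoor, adjust for {E}.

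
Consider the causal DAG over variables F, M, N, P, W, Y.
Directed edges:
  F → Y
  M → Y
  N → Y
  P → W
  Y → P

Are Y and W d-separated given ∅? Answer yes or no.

No — Y and W are d-connected given ∅.

Bayes-Ball from Y | ∅ reaches {F,M,N,P,W}.
W ∈ reach(Y|∅) ⇒ Y ⊥̸ W | ∅.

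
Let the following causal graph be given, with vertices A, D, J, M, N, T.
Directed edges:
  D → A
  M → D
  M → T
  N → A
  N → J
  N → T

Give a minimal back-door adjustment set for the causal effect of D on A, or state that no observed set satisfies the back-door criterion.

desc(D)\{D}={A}; candidates ⊆ {J,M,N,T}.
∅: D⊥A given ∅ in G with D→· removed — back-door holds.

D→A: minimal back-door set ∅.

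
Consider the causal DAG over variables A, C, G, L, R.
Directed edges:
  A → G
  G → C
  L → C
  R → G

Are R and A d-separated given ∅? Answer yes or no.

Bayes-Ball from R | ∅ reaches {C,G}.
A ∉ reach(R|∅) ⇒ R ⊥ A | ∅.

Yes — R ⊥ A | ∅.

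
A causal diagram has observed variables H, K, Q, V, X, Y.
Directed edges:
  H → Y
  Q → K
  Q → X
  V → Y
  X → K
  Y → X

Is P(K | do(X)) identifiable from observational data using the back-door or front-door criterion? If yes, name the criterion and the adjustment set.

desc(X)\{X}={K}; candidates ⊆ {H,Q,V,Y}.
size 0: {}; under {} X still reaches {H,K,Q,V,Y} ∋ K.
{Q}: X⊥K given {Q} in G with X→· removed — back-door holds.
P(K|do(X)) = Σ_{Q} P(K|X,Q)·P(Q).

P(K|do(X)): backdoor, adjust for {Q}.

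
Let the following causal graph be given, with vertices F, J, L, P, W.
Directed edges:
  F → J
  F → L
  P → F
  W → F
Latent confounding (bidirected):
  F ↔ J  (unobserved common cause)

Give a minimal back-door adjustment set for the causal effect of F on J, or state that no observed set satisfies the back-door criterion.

F→J: no observed back-door set.

desc(F)\{F}={J,L}; candidates ⊆ {P,W}.
F↔J: latent back-door arc(s) into F.
size 0: {}; under {} F still reaches {J,P,W} ∋ J.
size 1: {P}, {W}; under {P} F still reaches {J,W} ∋ J.
size 2: {P,W}; under {P,W} F still reaches {J} ∋ J.
F↔J cannot be blocked by any observed set — no back-door set.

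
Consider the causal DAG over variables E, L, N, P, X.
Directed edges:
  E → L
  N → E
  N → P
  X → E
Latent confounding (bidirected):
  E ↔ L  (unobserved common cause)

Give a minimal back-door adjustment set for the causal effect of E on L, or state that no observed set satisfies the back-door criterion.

E→L: no observed back-door set.

desc(E)\{E}={L}; candidates ⊆ {N,P,X}.
E↔L: latent back-door arc(s) into E.
size 0: {}; under {} E still reaches {L,N,P,X} ∋ L.
size 1: {N}, {P}, {X}; under {N} E still reaches {L,X} ∋ L.
size 2: {N,P}, {N,X}, {P,X}; under {N,P} E still reaches {L,X} ∋ L.
E↔L cannot be blocked by any observed set — no back-door set.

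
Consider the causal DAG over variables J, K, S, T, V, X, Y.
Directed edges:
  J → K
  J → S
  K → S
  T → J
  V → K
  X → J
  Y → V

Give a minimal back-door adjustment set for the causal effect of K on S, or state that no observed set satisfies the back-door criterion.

desc(K)\{K}={S}; candidates ⊆ {J,T,V,X,Y}.
size 0: {}; under {} K still reaches {J,S,T,V,X,Y} ∋ S.
{J}: K⊥S given {J} in G with K→· removed — back-door holds.

K→S: minimal back-door set {J}.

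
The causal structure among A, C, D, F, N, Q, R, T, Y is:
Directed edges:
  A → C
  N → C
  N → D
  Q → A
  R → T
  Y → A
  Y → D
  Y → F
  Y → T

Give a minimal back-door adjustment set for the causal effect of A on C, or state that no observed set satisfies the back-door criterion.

A→C: minimal back-door set ∅.

desc(A)\{A}={C}; candidates ⊆ {D,F,N,Q,R,T,Y}.
∅: A⊥C given ∅ in G with A→· removed — back-door holds.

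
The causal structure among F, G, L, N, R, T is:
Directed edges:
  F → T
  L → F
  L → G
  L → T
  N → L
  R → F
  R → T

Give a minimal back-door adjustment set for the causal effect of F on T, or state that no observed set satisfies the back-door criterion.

desc(F)\{F}={T}; candidates ⊆ {G,L,N,R}.
size 0: {}; under {} F still reaches {G,L,N,R,T} ∋ T.
size 1: {G}, {L}, {N} …(+1); under {G} F still reaches {L,N,R,T} ∋ T.
{L,R}: F⊥T given {L,R} in G with F→· removed — back-door holds.

F→T: minimal back-door set {L, R}.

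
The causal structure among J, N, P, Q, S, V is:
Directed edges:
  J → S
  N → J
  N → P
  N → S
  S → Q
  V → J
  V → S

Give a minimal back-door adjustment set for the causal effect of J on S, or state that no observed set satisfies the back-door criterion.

J→S: minimal back-door set {N, V}.

desc(J)\{J}={Q,S}; candidates ⊆ {N,P,V}.
size 0: {}; under {} J still reaches {N,P,Q,S,V} ∋ S.
size 1: {N}, {P}, {V}; under {N} J still reaches {Q,S,V} ∋ S.
{N,V}: J⊥S given {N,V} in G with J→· removed — back-door holds.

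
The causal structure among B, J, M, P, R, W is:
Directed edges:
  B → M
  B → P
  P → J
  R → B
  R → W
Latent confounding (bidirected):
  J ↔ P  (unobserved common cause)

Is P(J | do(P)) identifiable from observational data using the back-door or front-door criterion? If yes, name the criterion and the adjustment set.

desc(P)\{P}={J}; candidates ⊆ {B,M,R,W}.
P↔J: latent back-door arc(s) into P.
size 0: {}; under {} P still reaches {B,J,M,R,W} ∋ J.
size 1: {B}, {M}, {R} …(+1); under {B} P still reaches {J} ∋ J.
size 2: {B,M}, {B,R}, {B,W} …(+3); under {B,M} P still reaches {J} ∋ J.
P↔J cannot be blocked by any observed set — no back-door set.
No mediator lies on a directed P→…→J path.
Neither criterion identifies P(J|do(P)) in this graph.

P(J|do(P)): not identifiable (no BD/FD set).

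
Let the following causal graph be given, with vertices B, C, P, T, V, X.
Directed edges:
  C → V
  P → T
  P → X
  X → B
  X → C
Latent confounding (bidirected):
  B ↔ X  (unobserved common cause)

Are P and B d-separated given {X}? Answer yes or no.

No — P and B are d-connected given {X}.

Bayes-Ball from P | {X} reaches {B,T}.
B ∈ reach(P|{X}) ⇒ P ⊥̸ B | {X}.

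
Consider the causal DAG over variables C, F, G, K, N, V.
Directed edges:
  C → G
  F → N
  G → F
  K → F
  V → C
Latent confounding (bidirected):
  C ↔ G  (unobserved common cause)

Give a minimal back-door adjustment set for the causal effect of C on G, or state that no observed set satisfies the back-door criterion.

desc(C)\{C}={F,G,N}; candidates ⊆ {K,V}.
C↔G: latent back-door arc(s) into C.
size 0: {}; under {} C still reaches {F,G,N,V} ∋ G.
size 1: {K}, {V}; under {K} C still reaches {F,G,N,V} ∋ G.
size 2: {K,V}; under {K,V} C still reaches {F,G,N} ∋ G.
C↔G cannot be blocked by any observed set — no back-door set.

C→G: no observed back-door set.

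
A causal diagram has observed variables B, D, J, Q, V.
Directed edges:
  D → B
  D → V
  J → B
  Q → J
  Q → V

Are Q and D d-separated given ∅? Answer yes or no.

Bayes-Ball from Q | ∅ reaches {B,J,V}.
D ∉ reach(Q|∅) ⇒ Q ⊥ D | ∅.

Yes — Q ⊥ D | ∅.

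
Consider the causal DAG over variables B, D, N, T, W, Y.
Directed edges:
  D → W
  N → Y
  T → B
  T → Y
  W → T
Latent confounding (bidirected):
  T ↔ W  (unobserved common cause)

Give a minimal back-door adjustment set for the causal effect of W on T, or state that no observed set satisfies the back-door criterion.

W→T: no observed back-door set.

desc(W)\{W}={B,T,Y}; candidates ⊆ {D,N}.
W↔T: latent back-door arc(s) into W.
size 0: {}; under {} W still reaches {B,D,T,Y} ∋ T.
size 1: {D}, {N}; under {D} W still reaches {B,T,Y} ∋ T.
size 2: {D,N}; under {D,N} W still reaches {B,T,Y} ∋ T.
W↔T cannot be blocked by any observed set — no back-door set.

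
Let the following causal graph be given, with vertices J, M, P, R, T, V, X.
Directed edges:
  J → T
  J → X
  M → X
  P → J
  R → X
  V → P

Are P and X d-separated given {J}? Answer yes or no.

Bayes-Ball from P | {J} reaches {V}.
X ∉ reach(P|{J}) ⇒ P ⊥ X | {J}.

Yes — P ⊥ X | {J}.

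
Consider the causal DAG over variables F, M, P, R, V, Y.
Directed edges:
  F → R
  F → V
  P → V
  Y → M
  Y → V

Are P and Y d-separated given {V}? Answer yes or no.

No — P and Y are d-connected given {V}.

Bayes-Ball from P | {V} reaches {F,M,R,Y}.
Y ∈ reach(P|{V}) ⇒ P ⊥̸ Y | {V}.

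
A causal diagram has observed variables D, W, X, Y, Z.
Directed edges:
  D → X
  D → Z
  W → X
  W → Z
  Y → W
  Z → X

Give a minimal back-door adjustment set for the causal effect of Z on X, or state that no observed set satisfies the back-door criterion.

Z→X: minimal back-door set {D, W}.

desc(Z)\{Z}={X}; candidates ⊆ {D,W,Y}.
size 0: {}; under {} Z still reaches {D,W,X,Y} ∋ X.
size 1: {D}, {W}, {Y}; under {D} Z still reaches {W,X,Y} ∋ X.
{D,W}: Z⊥X given {D,W} in G with Z→· removed — back-door holds.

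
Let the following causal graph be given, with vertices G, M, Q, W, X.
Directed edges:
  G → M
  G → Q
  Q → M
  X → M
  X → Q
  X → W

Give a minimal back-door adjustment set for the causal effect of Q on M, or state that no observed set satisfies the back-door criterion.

Q→M: minimal back-door set {G, X}.

desc(Q)\{Q}={M}; candidates ⊆ {G,W,X}.
size 0: {}; under {} Q still reaches {G,M,W,X} ∋ M.
size 1: {G}, {W}, {X}; under {G} Q still reaches {M,W,X} ∋ M.
{G,X}: Q⊥M given {G,X} in G with Q→· removed — back-door holds.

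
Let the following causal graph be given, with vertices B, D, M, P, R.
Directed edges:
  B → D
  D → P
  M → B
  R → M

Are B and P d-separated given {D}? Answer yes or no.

Yes — B ⊥ P | {D}.

Bayes-Ball from B | {D} reaches {M,R}.
P ∉ reach(B|{D}) ⇒ B ⊥ P | {D}.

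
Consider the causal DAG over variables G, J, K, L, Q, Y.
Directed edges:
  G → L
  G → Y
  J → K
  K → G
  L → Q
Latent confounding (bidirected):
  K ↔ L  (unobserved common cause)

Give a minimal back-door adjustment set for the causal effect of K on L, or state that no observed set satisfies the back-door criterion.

K→L: no observed back-door set.

desc(K)\{K}={G,L,Q,Y}; candidates ⊆ {J}.
K↔L: latent back-door arc(s) into K.
size 0: {}; under {} K still reaches {J,L,Q} ∋ L.
size 1: {J}; under {J} K still reaches {L,Q} ∋ L.
K↔L cannot be blocked by any observed set — no back-door set.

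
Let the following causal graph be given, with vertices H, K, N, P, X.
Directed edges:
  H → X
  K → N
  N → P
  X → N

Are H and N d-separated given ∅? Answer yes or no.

No — H and N are d-connected given ∅.

Bayes-Ball from H | ∅ reaches {N,P,X}.
N ∈ reach(H|∅) ⇒ H ⊥̸ N | ∅.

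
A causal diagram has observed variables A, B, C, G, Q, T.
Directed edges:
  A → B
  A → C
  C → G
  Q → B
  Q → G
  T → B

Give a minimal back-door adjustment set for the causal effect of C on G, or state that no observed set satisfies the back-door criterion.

desc(C)\{C}={G}; candidates ⊆ {A,B,Q,T}.
∅: C⊥G given ∅ in G with C→· removed — back-door holds.

C→G: minimal back-door set ∅.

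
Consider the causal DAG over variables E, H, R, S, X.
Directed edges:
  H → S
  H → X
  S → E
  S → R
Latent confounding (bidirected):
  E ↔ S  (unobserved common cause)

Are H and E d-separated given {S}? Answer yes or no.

Bayes-Ball from H | {S} reaches {E,X}.
E ∈ reach(H|{S}) ⇒ H ⊥̸ E | {S}.

No — H and E are d-connected given {S}.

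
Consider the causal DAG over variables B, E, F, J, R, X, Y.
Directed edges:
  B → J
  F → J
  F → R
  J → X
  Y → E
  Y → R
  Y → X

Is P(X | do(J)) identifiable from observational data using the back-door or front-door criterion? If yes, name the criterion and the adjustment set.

desc(J)\{J}={X}; candidates ⊆ {B,E,F,R,Y}.
∅: J⊥X given ∅ in G with J→· removed — back-door holds.
P(X|do(J)) = P(X|J) — no adjustment needed.

P(X|do(J)): backdoor, adjust for ∅.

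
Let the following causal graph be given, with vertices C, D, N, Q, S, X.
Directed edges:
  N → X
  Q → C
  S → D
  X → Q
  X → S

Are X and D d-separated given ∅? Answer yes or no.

No — X and D are d-connected given ∅.

Bayes-Ball from X | ∅ reaches {C,D,N,Q,S}.
D ∈ reach(X|∅) ⇒ X ⊥̸ D | ∅.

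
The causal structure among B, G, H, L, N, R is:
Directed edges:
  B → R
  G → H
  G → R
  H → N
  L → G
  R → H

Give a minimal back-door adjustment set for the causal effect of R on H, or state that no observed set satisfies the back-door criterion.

desc(R)\{R}={H,N}; candidates ⊆ {B,G,L}.
size 0: {}; under {} R still reaches {B,G,H,L,N} ∋ H.
{G}: R⊥H given {G} in G with R→· removed — back-door holds.

R→H: minimal back-door set {G}.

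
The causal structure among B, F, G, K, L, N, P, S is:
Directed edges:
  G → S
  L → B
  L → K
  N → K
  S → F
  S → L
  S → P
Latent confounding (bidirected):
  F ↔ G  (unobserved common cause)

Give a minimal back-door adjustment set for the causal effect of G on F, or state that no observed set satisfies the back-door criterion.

desc(G)\{G}={B,F,K,L,P,S}; candidates ⊆ {N}.
G↔F: latent back-door arc(s) into G.
size 0: {}; under {} G still reaches {F} ∋ F.
size 1: {N}; under {N} G still reaches {F} ∋ F.
G↔F cannot be blocked by any observed set — no back-door set.

G→F: no observed back-door set.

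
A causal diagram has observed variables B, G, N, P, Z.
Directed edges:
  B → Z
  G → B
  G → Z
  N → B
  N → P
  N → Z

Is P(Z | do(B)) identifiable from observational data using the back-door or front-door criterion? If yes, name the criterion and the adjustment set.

P(Z|do(B)): backdoor, adjust for {G, N}.

desc(B)\{B}={Z}; candidates ⊆ {G,N,P}.
size 0: {}; under {} B still reaches {G,N,P,Z} ∋ Z.
size 1: {G}, {N}, {P}; under {G} B still reaches {N,P,Z} ∋ Z.
{G,N}: B⊥Z given {G,N} in G with B→· removed — back-door holds.
P(Z|do(B)) = Σ_{G,N} P(Z|B,G,N)·P(G,N).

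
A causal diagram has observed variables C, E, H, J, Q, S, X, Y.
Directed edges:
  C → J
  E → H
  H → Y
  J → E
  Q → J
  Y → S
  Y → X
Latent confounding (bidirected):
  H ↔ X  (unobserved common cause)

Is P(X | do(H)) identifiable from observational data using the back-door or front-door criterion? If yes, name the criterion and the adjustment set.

desc(H)\{H}={S,X,Y}; candidates ⊆ {C,E,J,Q}.
H↔X: latent back-door arc(s) into H.
size 0: {}; under {} H still reaches {C,E,J,Q,X} ∋ X.
size 1: {C}, {E}, {J} …(+1); under {C} H still reaches {E,J,Q,X} ∋ X.
size 2: {C,E}, {C,J}, {C,Q} …(+3); under {C,E} H still reaches {X} ∋ X.
H↔X cannot be blocked by any observed set — no back-door set.
{Y}: (i) intercepts every directed H→X path; (ii) no back-door H→{Y}; (iii) {H} blocks every back-door {Y}→X. Front-door holds.
P(X|do(H)) = Σ_{Y} P(Y|H) Σ_{H'} P(X|Y,H')P(H').

P(X|do(H)): frontdoor, adjust for {Y}.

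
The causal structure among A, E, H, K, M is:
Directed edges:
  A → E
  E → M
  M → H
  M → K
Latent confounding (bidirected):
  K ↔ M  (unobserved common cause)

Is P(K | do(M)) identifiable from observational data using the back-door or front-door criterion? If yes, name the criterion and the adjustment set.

desc(M)\{M}={H,K}; candidates ⊆ {A,E}.
M↔K: latent back-door arc(s) into M.
size 0: {}; under {} M still reaches {A,E,K} ∋ K.
size 1: {A}, {E}; under {A} M still reaches {E,K} ∋ K.
size 2: {A,E}; under {A,E} M still reaches {K} ∋ K.
M↔K cannot be blocked by any observed set — no back-door set.
No mediator lies on a directed M→…→K path.
Neither criterion identifies P(K|do(M)) in this graph.

P(K|do(M)): not identifiable (no BD/FD set).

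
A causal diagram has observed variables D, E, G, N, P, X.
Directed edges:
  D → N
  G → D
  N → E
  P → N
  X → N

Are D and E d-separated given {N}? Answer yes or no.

Bayes-Ball from D | {N} reaches {G,P,X}.
E ∉ reach(D|{N}) ⇒ D ⊥ E | {N}.

Yes — D ⊥ E | {N}.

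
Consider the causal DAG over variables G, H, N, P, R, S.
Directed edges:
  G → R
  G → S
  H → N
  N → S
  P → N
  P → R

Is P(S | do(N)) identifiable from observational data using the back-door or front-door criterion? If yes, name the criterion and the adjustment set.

P(S|do(N)): backdoor, adjust for ∅.

desc(N)\{N}={S}; candidates ⊆ {G,H,P,R}.
∅: N⊥S given ∅ in G with N→· removed — back-door holds.
P(S|do(N)) = P(S|N) — no adjustment needed.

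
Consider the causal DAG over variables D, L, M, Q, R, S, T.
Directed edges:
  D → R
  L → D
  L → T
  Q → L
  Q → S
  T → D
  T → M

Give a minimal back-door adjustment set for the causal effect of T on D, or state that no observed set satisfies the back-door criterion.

T→D: minimal back-door set {L}.

desc(T)\{T}={D,M,R}; candidates ⊆ {L,Q,S}.
size 0: {}; under {} T still reaches {D,L,Q,R,S} ∋ D.
{L}: T⊥D given {L} in G with T→· removed — back-door holds.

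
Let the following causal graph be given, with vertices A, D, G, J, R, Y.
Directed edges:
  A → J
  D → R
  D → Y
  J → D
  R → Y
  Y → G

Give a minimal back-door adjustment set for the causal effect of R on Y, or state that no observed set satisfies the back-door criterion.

desc(R)\{R}={G,Y}; candidates ⊆ {A,D,J}.
size 0: {}; under {} R still reaches {A,D,G,J,Y} ∋ Y.
{D}: R⊥Y given {D} in G with R→· removed — back-door holds.

R→Y: minimal back-door set {D}.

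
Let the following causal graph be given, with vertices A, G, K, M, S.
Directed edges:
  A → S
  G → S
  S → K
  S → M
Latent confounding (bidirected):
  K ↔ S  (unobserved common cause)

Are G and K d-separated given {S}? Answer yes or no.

No — G and K are d-connected given {S}.

Bayes-Ball from G | {S} reaches {A,K}.
K ∈ reach(G|{S}) ⇒ G ⊥̸ K | {S}.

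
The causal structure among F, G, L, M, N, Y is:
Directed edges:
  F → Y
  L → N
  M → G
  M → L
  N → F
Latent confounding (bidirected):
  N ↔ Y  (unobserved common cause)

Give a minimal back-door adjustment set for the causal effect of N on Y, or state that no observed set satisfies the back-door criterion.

N→Y: no observed back-door set.

desc(N)\{N}={F,Y}; candidates ⊆ {G,L,M}.
N↔Y: latent back-door arc(s) into N.
size 0: {}; under {} N still reaches {G,L,M,Y} ∋ Y.
size 1: {G}, {L}, {M}; under {G} N still reaches {L,M,Y} ∋ Y.
size 2: {G,L}, {G,M}, {L,M}; under {G,L} N still reaches {Y} ∋ Y.
N↔Y cannot be blocked by any observed set — no back-door set.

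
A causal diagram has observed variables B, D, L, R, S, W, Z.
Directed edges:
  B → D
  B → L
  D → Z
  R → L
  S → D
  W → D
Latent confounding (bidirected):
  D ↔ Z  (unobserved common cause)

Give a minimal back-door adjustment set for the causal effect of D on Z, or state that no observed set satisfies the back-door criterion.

desc(D)\{D}={Z}; candidates ⊆ {B,L,R,S,W}.
D↔Z: latent back-door arc(s) into D.
size 0: {}; under {} D still reaches {B,L,S,W,Z} ∋ Z.
size 1: {B}, {L}, {R} …(+2); under {B} D still reaches {S,W,Z} ∋ Z.
size 2: {B,L}, {B,R}, {B,S} …(+7); under {B,L} D still reaches {S,W,Z} ∋ Z.
D↔Z cannot be blocked by any observed set — no back-door set.

D→Z: no observed back-door set.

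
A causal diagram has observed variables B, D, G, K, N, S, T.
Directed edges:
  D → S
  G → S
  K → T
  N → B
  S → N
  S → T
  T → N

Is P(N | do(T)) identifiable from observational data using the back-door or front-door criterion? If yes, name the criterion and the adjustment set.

P(N|do(T)): backdoor, adjust for {S}.

desc(T)\{T}={B,N}; candidates ⊆ {D,G,K,S}.
size 0: {}; under {} T still reaches {B,D,G,K,N,S} ∋ N.
{S}: T⊥N given {S} in G with T→· removed — back-door holds.
P(N|do(T)) = Σ_{S} P(N|T,S)·P(S).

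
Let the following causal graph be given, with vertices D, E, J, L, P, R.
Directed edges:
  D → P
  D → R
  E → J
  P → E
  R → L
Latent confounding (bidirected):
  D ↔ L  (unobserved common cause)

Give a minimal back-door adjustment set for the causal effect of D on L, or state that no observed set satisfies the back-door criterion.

desc(D)\{D}={E,J,L,P,R}; candidates ⊆ {—}.
D↔L: latent back-door arc(s) into D.
size 0: {}; under {} D still reaches {L} ∋ L.
D↔L cannot be blocked by any observed set — no back-door set.

D→L: no observed back-door set.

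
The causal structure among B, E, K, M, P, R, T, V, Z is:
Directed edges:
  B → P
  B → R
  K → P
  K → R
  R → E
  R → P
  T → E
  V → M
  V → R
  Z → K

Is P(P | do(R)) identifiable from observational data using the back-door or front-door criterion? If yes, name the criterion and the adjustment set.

desc(R)\{R}={E,P}; candidates ⊆ {B,K,M,T,V,Z}.
size 0: {}; under {} R still reaches {B,K,M,P,V,Z} ∋ P.
size 1: {B}, {K}, {M} …(+3); under {B} R still reaches {K,M,P,V,Z} ∋ P.
{B,K}: R⊥P given {B,K} in G with R→· removed — back-door holds.
P(P|do(R)) = Σ_{B,K} P(P|R,B,K)·P(B,K).

P(P|do(R)): backdoor, adjust for {B, K}.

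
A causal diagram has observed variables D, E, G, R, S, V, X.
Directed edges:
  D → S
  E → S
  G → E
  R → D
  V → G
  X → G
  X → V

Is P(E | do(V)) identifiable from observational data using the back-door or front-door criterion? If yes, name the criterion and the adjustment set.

desc(V)\{V}={E,G,S}; candidates ⊆ {D,R,X}.
size 0: {}; under {} V still reaches {E,G,S,X} ∋ E.
{X}: V⊥E given {X} in G with V→· removed — back-door holds.
P(E|do(V)) = Σ_{X} P(E|V,X)·P(X).

P(E|do(V)): backdoor, adjust for {X}.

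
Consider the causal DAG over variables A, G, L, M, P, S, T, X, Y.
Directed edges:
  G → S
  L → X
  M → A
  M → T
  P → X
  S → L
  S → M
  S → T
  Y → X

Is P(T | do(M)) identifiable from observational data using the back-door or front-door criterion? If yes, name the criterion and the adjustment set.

desc(M)\{M}={A,T}; candidates ⊆ {G,L,P,S,X,Y}.
size 0: {}; under {} M still reaches {G,L,S,T,X} ∋ T.
{S}: M⊥T given {S} in G with M→· removed — back-door holds.
P(T|do(M)) = Σ_{S} P(T|M,S)·P(S).

P(T|do(M)): backdoor, adjust for {S}.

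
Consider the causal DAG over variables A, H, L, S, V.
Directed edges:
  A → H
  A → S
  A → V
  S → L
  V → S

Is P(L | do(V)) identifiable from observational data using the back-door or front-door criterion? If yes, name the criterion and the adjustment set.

P(L|do(V)): backdoor, adjust for {A}.

desc(V)\{V}={L,S}; candidates ⊆ {A,H}.
size 0: {}; under {} V still reaches {A,H,L,S} ∋ L.
{A}: V⊥L given {A} in G with V→· removed — back-door holds.
P(L|do(V)) = Σ_{A} P(L|V,A)·P(A).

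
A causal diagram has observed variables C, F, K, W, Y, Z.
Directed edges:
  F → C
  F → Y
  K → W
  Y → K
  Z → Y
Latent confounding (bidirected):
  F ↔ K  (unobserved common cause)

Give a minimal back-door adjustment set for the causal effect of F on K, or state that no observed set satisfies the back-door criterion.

desc(F)\{F}={C,K,W,Y}; candidates ⊆ {Z}.
F↔K: latent back-door arc(s) into F.
size 0: {}; under {} F still reaches {K,W} ∋ K.
size 1: {Z}; under {Z} F still reaches {K,W} ∋ K.
F↔K cannot be blocked by any observed set — no back-door set.

F→K: no observed back-door set.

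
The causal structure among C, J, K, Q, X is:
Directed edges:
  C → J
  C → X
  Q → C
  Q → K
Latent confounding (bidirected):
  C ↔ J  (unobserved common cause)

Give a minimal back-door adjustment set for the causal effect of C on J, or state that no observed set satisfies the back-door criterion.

C→J: no observed back-door set.

desc(C)\{C}={J,X}; candidates ⊆ {K,Q}.
C↔J: latent back-door arc(s) into C.
size 0: {}; under {} C still reaches {J,K,Q} ∋ J.
size 1: {K}, {Q}; under {K} C still reaches {J,Q} ∋ J.
size 2: {K,Q}; under {K,Q} C still reaches {J} ∋ J.
C↔J cannot be blocked by any observed set — no back-door set.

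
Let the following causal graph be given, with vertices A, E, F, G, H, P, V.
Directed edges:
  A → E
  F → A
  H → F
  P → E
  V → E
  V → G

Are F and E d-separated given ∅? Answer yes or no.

Bayes-Ball from F | ∅ reaches {A,E,H}.
E ∈ reach(F|∅) ⇒ F ⊥̸ E | ∅.

No — F and E are d-connected given ∅.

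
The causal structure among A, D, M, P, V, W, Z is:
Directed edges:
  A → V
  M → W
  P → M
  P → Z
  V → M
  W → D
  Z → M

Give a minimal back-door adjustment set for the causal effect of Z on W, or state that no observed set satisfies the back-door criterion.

Z→W: minimal back-door set {P}.

desc(Z)\{Z}={D,M,W}; candidates ⊆ {A,P,V}.
size 0: {}; under {} Z still reaches {D,M,P,W} ∋ W.
{P}: Z⊥W given {P} in G with Z→· removed — back-door holds.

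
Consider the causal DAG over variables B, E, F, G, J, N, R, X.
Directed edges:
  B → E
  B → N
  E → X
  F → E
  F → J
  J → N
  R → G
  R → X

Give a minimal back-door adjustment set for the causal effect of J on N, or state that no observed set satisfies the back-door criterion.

J→N: minimal back-door set ∅.

desc(J)\{J}={N}; candidates ⊆ {B,E,F,G,R,X}.
∅: J⊥N given ∅ in G with J→· removed — back-door holds.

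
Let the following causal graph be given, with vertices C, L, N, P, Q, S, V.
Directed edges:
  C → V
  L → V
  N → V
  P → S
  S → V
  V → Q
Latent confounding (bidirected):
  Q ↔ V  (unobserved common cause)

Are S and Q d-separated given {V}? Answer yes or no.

No — S and Q are d-connected given {V}.

Bayes-Ball from S | {V} reaches {C,L,N,P,Q}.
Q ∈ reach(S|{V}) ⇒ S ⊥̸ Q | {V}.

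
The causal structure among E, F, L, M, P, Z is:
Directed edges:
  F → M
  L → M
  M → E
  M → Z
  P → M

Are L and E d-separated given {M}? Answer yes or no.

Bayes-Ball from L | {M} reaches {F,P}.
E ∉ reach(L|{M}) ⇒ L ⊥ E | {M}.

Yes — L ⊥ E | {M}.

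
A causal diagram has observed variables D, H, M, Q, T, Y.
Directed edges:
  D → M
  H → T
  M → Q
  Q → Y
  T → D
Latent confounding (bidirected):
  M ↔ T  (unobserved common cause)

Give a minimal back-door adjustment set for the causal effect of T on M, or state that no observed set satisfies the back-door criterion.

T→M: no observed back-door set.

desc(T)\{T}={D,M,Q,Y}; candidates ⊆ {H}.
T↔M: latent back-door arc(s) into T.
size 0: {}; under {} T still reaches {H,M,Q,Y} ∋ M.
size 1: {H}; under {H} T still reaches {M,Q,Y} ∋ M.
T↔M cannot be blocked by any observed set — no back-door set.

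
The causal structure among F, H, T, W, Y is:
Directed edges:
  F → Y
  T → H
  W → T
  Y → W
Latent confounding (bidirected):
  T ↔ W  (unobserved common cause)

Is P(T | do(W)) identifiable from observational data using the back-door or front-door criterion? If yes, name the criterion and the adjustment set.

P(T|do(W)): not identifiable (no BD/FD set).

desc(W)\{W}={H,T}; candidates ⊆ {F,Y}.
W↔T: latent back-door arc(s) into W.
size 0: {}; under {} W still reaches {F,H,T,Y} ∋ T.
size 1: {F}, {Y}; under {F} W still reaches {H,T,Y} ∋ T.
size 2: {F,Y}; under {F,Y} W still reaches {H,T} ∋ T.
W↔T cannot be blocked by any observed set — no back-door set.
No mediator lies on a directed W→…→T path.
Neither criterion identifies P(T|do(W)) in this graph.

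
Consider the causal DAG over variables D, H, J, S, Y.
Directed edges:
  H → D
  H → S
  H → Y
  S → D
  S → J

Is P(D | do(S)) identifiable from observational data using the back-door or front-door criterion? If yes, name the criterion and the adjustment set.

desc(S)\{S}={D,J}; candidates ⊆ {H,Y}.
size 0: {}; under {} S still reaches {D,H,Y} ∋ D.
{H}: S⊥D given {H} in G with S→· removed — back-door holds.
P(D|do(S)) = Σ_{H} P(D|S,H)·P(H).

P(D|do(S)): backdoor, adjust for {H}.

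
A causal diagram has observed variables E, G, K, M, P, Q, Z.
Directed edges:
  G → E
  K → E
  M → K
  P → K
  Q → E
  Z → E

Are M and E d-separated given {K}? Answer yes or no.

Yes — M ⊥ E | {K}.

Bayes-Ball from M | {K} reaches {P}.
E ∉ reach(M|{K}) ⇒ M ⊥ E | {K}.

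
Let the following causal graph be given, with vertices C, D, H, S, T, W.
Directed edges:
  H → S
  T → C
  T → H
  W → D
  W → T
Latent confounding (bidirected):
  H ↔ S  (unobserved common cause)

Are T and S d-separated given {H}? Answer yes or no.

Bayes-Ball from T | {H} reaches {C,D,S,W}.
S ∈ reach(T|{H}) ⇒ T ⊥̸ S | {H}.

No — T and S are d-connected given {H}.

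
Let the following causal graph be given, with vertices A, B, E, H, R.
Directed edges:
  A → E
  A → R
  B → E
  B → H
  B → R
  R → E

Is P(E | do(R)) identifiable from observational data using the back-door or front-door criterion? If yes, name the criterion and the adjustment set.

desc(R)\{R}={E}; candidates ⊆ {A,B,H}.
size 0: {}; under {} R still reaches {A,B,E,H} ∋ E.
size 1: {A}, {B}, {H}; under {A} R still reaches {B,E,H} ∋ E.
{A,B}: R⊥E given {A,B} in G with R→· removed — back-door holds.
P(E|do(R)) = Σ_{A,B} P(E|R,A,B)·P(A,B).

P(E|do(R)): backdoor, adjust for {A, B}.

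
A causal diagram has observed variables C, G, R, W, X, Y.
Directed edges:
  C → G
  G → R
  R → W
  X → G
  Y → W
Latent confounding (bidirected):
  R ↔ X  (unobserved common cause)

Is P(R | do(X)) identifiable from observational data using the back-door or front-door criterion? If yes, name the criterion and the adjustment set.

desc(X)\{X}={G,R,W}; candidates ⊆ {C,Y}.
X↔R: latent back-door arc(s) into X.
size 0: {}; under {} X still reaches {R,W} ∋ R.
size 1: {C}, {Y}; under {C} X still reaches {R,W} ∋ R.
size 2: {C,Y}; under {C,Y} X still reaches {R,W} ∋ R.
X↔R cannot be blocked by any observed set — no back-door set.
{G}: (i) intercepts every directed X→R path; (ii) no back-door X→{G}; (iii) {X} blocks every back-door {G}→R. Front-door holds.
P(R|do(X)) = Σ_{G} P(G|X) Σ_{X'} P(R|G,X')P(X').

P(R|do(X)): frontdoor, adjust for {G}.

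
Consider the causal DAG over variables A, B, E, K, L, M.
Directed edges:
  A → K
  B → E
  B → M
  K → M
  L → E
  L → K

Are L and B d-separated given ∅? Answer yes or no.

Yes — L ⊥ B | ∅.

Bayes-Ball from L | ∅ reaches {E,K,M}.
B ∉ reach(L|∅) ⇒ L ⊥ B | ∅.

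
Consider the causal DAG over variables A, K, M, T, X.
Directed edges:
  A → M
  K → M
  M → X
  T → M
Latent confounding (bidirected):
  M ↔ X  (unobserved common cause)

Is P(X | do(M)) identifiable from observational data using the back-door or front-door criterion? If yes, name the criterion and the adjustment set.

desc(M)\{M}={X}; candidates ⊆ {A,K,T}.
M↔X: latent back-door arc(s) into M.
size 0: {}; under {} M still reaches {A,K,T,X} ∋ X.
size 1: {A}, {K}, {T}; under {A} M still reaches {K,T,X} ∋ X.
size 2: {A,K}, {A,T}, {K,T}; under {A,K} M still reaches {T,X} ∋ X.
M↔X cannot be blocked by any observed set — no back-door set.
No mediator lies on a directed M→…→X path.
Neither criterion identifies P(X|do(M)) in this graph.

P(X|do(M)): not identifiable (no BD/FD set).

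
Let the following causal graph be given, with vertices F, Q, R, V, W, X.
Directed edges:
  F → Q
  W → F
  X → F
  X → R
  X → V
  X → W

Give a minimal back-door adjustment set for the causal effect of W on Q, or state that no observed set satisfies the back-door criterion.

W→Q: minimal back-door set {X}.

desc(W)\{W}={F,Q}; candidates ⊆ {R,V,X}.
size 0: {}; under {} W still reaches {F,Q,R,V,X} ∋ Q.
{X}: W⊥Q given {X} in G with W→· removed — back-door holds.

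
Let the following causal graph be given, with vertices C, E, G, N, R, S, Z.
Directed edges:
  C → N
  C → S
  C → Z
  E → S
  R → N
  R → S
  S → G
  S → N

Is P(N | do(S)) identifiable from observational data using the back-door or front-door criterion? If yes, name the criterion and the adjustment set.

P(N|do(S)): backdoor, adjust for {C, R}.

desc(S)\{S}={G,N}; candidates ⊆ {C,E,R,Z}.
size 0: {}; under {} S still reaches {C,E,N,R,Z} ∋ N.
size 1: {C}, {E}, {R} …(+1); under {C} S still reaches {E,N,R} ∋ N.
{C,R}: S⊥N given {C,R} in G with S→· removed — back-door holds.
P(N|do(S)) = Σ_{C,R} P(N|S,C,R)·P(C,R).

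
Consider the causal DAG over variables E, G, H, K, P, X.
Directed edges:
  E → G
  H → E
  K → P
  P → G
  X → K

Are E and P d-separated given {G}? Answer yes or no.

No — E and P are d-connected given {G}.

Bayes-Ball from E | {G} reaches {H,K,P,X}.
P ∈ reach(E|{G}) ⇒ E ⊥̸ P | {G}.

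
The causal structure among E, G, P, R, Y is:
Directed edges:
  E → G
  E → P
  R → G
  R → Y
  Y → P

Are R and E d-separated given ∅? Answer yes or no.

Yes — R ⊥ E | ∅.

Bayes-Ball from R | ∅ reaches {G,P,Y}.
E ∉ reach(R|∅) ⇒ R ⊥ E | ∅.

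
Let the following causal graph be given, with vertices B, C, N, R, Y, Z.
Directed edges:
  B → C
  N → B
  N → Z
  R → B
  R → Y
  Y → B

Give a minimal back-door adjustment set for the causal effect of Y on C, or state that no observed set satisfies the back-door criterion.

desc(Y)\{Y}={B,C}; candidates ⊆ {N,R,Z}.
size 0: {}; under {} Y still reaches {B,C,R} ∋ C.
{R}: Y⊥C given {R} in G with Y→· removed — back-door holds.

Y→C: minimal back-door set {R}.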